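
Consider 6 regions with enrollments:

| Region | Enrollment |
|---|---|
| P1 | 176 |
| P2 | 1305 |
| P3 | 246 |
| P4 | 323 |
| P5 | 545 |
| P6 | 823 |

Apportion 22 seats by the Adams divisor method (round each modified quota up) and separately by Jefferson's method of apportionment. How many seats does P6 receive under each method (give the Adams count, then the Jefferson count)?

Adams: P1 1, P2 8, P3 2, P4 2, P5 4, P6 5.
Jefferson: P1 1, P2 9, P3 1, P4 2, P5 3, P6 6.
P6 gets 5 under Adams and 6 under Jefferson.

5 and 6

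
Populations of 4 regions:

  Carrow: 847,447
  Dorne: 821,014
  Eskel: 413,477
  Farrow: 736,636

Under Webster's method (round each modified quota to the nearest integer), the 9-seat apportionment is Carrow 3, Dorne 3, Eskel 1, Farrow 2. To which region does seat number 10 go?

Farrow

Priority for the next seat is population ÷ (current seats + 0.5).
Priorities: Carrow 242127.714, Dorne 234575.429, Eskel 275651.333, Farrow 294654.400.
Highest priority: Farrow.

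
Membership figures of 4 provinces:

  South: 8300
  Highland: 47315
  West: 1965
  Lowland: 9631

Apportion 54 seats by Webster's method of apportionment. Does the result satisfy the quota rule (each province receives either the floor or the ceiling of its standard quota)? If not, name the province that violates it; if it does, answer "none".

Highland

Standard quotas: South 6.669, Highland 38.015, West 1.579, Lowland 7.738.
Webster allocation: South 7, Highland 37, West 2, Lowland 8.
Highland has quota 38.015 (lower 38, upper 39) but receives 37 — outside the quota interval.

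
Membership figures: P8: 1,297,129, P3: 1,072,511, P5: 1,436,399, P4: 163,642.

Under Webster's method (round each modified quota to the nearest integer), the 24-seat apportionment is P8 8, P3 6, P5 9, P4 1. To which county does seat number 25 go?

Priority for the next seat is population ÷ (current seats + 0.5).
Priorities: P8 152603.412, P3 165001.692, P5 151199.895, P4 109094.667.
Highest priority: P3.

P3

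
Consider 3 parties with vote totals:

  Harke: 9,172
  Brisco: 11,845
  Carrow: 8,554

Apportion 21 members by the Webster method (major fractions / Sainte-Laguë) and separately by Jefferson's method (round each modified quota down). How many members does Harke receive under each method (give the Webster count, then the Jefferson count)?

Webster: Harke 7, Brisco 8, Carrow 6.
Jefferson: Harke 6, Brisco 9, Carrow 6.
Harke gets 7 under Webster and 6 under Jefferson.

7 and 6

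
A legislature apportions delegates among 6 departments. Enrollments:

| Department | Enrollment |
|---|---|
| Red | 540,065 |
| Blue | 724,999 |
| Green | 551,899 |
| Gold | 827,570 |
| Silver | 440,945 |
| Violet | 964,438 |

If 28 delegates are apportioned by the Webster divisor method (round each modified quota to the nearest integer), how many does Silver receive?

Standard divisor 4049916/28 ≈ 144639.857; standard quotas: Red 3.734, Blue 5.012, Green 3.816, Gold 5.722, Silver 3.049, Violet 6.668.
Rounding to the nearest integer gives 4, 5, 4, 6, 3, 7 = 29 seats, so the divisor must be adjusted.
With modified divisor 149400: modified quotas Red 3.615, Blue 4.853, Green 3.694, Gold 5.539, Silver 2.951, Violet 6.455.
Rounding to the nearest integer: Red 4, Blue 5, Green 4, Gold 6, Silver 3, Violet 6 (total 28).
Silver receives 3.

3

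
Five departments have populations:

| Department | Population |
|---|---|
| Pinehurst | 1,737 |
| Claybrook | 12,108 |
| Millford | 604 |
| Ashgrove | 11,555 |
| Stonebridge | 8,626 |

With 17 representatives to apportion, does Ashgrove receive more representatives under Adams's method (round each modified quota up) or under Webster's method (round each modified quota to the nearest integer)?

Adams: Pinehurst 1, Claybrook 6, Millford 1, Ashgrove 5, Stonebridge 4.
Webster: Pinehurst 1, Claybrook 6, Millford 0, Ashgrove 6, Stonebridge 4.
Ashgrove gets 5 under Adams and 6 under Webster.

Webster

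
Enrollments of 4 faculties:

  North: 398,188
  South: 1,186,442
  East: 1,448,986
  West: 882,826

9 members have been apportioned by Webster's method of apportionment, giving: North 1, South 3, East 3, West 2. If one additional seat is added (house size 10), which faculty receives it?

Priority for the next seat is population ÷ (current seats + 0.5).
Priorities: North 265458.667, South 338983.429, East 413996.000, West 353130.400.
Highest priority: East.

East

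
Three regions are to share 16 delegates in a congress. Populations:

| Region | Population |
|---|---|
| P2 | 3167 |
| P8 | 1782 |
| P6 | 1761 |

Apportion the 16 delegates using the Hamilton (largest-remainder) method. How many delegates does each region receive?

The standard divisor is 6710/16 ≈ 419.375.
Standard quotas: P2 7.552, P8 4.249, P6 4.199.
Lower quotas: P2 7, P8 4, P6 4 (sum 15, leaving 1 seat).
Remainders in descending order: P2 0.552, P8 0.249, P6 0.199.
Largest remainder: P2 receives the extra seat.

P2: 8, P8: 4, P6: 4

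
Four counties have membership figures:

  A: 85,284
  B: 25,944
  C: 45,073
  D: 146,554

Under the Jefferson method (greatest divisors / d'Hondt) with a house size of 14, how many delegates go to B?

Standard divisor 302855/14 ≈ 21632.5; standard quotas: A 3.942, B 1.199, C 2.084, D 6.775.
Rounding down gives 3, 1, 2, 6 = 12 seats, so the divisor must be adjusted.
With modified divisor 19600: modified quotas A 4.351, B 1.324, C 2.300, D 7.477.
Rounding down: A 4, B 1, C 2, D 7 (total 14).
B receives 1.

1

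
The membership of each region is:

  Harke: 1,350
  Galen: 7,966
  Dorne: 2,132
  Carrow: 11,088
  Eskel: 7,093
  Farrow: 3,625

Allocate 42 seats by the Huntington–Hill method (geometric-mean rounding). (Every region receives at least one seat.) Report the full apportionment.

Harke=2; Galen=10; Dorne=3; Carrow=14; Eskel=9; Farrow=4

With divisor 816: modified quotas Harke 1.654, Galen 9.762, Dorne 2.613, Carrow 13.588, Eskel 8.692, Farrow 4.442.
Geometric-mean thresholds: Harke √(1·2)=1.414, Galen √(9·10)=9.487, Dorne √(2·3)=2.449, Carrow √(13·14)=13.491, Eskel √(8·9)=8.485, Farrow √(4·5)=4.472.
Each quota rounded against its threshold gives Harke 2, Galen 10, Dorne 3, Carrow 14, Eskel 9, Farrow 4 (total 42).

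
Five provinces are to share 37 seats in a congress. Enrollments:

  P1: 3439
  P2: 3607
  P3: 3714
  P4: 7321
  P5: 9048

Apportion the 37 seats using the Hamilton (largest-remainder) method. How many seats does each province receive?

P1=5; P2=5; P3=5; P4=10; P5=12

Standard divisor: 27129 ÷ 37 ≈ 733.216.
Standard quotas: P1 4.6903, P2 4.9194, P3 5.0654, P4 9.9848, P5 12.3402.
Lower quotas: P1 4, P2 4, P3 5, P4 9, P5 12 (sum 34, leaving 3 seats).
Remainders in descending order: P4 0.9848, P2 0.9194, P1 0.6903, P5 0.3402, P3 0.0654.
The surplus seats go to P4, P2, P1.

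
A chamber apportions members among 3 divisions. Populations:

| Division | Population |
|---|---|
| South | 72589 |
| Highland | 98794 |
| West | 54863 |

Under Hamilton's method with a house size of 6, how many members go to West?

1

The standard divisor is 226246/6 ≈ 37707.667.
Standard quotas: South 1.9250, Highland 2.6200, West 1.4550.
Lower quotas: South 1, Highland 2, West 1 (sum 4, leaving 2 seats).
Remainders in descending order: South 0.9250, Highland 0.6200, West 0.4550.
The surplus seats go to South, Highland.
West receives 1.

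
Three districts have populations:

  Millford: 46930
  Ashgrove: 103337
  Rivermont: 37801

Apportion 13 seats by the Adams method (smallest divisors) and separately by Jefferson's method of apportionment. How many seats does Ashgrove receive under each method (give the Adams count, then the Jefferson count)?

Adams: Millford 3, Ashgrove 7, Rivermont 3.
Jefferson: Millford 3, Ashgrove 8, Rivermont 2.
Ashgrove gets 7 under Adams and 8 under Jefferson.

7 and 8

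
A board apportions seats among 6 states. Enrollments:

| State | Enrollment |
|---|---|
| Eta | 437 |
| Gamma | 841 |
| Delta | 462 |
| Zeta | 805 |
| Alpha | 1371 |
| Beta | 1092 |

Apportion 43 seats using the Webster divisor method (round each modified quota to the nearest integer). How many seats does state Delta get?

Standard divisor 5008/43 ≈ 116.465; standard quotas: Eta 3.752, Gamma 7.221, Delta 3.967, Zeta 6.912, Alpha 11.772, Beta 9.376.
Rounding to the nearest integer gives Eta 4, Gamma 7, Delta 4, Zeta 7, Alpha 12, Beta 9 — total 43, matching the house size, so no adjustment is needed.
Delta receives 4.

4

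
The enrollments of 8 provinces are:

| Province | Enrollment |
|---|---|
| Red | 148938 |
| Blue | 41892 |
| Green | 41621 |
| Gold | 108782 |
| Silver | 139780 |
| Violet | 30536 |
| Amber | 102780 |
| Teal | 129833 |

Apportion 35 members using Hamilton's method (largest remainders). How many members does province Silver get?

The standard divisor is 744162/35 ≈ 21261.771.
Standard quotas: Red 7.0050, Blue 1.9703, Green 1.9576, Gold 5.1163, Silver 6.5742, Violet 1.4362, Amber 4.8340, Teal 6.1064.
Lower quotas: Red 7, Blue 1, Green 1, Gold 5, Silver 6, Violet 1, Amber 4, Teal 6 (sum 31, leaving 4 seats).
Remainders in descending order: Blue 0.9703, Green 0.9576, Amber 0.8340, Silver 0.5742, Violet 0.4362, Gold 0.1163, Teal 0.1064, Red 0.0050.
Largest remainders: Blue, Green, Amber, Silver receive the extra seats.
Silver receives 7.

7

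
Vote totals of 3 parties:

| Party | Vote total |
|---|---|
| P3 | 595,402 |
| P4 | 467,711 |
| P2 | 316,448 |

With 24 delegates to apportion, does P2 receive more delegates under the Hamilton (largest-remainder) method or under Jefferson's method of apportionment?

Hamilton

Hamilton: P3 10, P4 8, P2 6.
Jefferson: P3 11, P4 8, P2 5.
P2 gets 6 under Hamilton and 5 under Jefferson.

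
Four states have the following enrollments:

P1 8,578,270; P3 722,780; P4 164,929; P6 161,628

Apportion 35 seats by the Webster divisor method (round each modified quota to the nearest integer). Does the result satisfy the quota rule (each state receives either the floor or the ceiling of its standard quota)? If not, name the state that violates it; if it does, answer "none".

Standard quotas: P1 31.185, P3 2.628, P4 0.600, P6 0.588.
Webster allocation: P1 30, P3 3, P4 1, P6 1.
P1 has quota 31.185 (lower 31, upper 32) but receives 30 — outside the quota interval.

P1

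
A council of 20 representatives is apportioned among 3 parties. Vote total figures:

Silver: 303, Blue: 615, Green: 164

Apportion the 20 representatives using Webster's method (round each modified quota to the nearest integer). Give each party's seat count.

Silver=6; Blue=11; Green=3

Standard divisor 1082/20 ≈ 54.1; standard quotas: Silver 5.601, Blue 11.368, Green 3.031.
Rounding to the nearest integer gives Silver 6, Blue 11, Green 3 — total 20, matching the house size, so no adjustment is needed.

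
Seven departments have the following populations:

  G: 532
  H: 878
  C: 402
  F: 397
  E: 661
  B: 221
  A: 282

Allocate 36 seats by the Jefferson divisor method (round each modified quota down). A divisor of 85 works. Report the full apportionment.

With modified divisor 85: modified quotas G 6.259, H 10.329, C 4.729, F 4.671, E 7.776, B 2.600, A 3.318.
Rounding down: G 6, H 10, C 4, F 4, E 7, B 2, A 3 (total 36).

G: 6, H: 10, C: 4, F: 4, E: 7, B: 2, A: 3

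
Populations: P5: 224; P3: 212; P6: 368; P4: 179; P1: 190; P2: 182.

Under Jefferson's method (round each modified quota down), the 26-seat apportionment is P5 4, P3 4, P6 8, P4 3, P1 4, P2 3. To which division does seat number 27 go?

Priority for the next seat is population ÷ (current seats + 1).
Priorities: P5 44.800, P3 42.400, P6 40.889, P4 44.750, P1 38.000, P2 45.500.
Highest priority: P2.

P2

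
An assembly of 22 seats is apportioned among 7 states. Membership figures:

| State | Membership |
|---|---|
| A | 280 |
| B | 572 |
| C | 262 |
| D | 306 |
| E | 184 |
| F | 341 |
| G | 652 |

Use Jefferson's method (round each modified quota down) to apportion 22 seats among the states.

A: 2; B: 5; C: 2; D: 3; E: 1; F: 3; G: 6

Standard divisor 2597/22 ≈ 118.045; standard quotas: A 2.372, B 4.846, C 2.219, D 2.592, E 1.559, F 2.889, G 5.523.
Rounding down gives 2, 4, 2, 2, 1, 2, 5 = 18 seats, so the divisor must be adjusted.
With modified divisor 100: modified quotas A 2.800, B 5.720, C 2.620, D 3.060, E 1.840, F 3.410, G 6.520.
Rounding down: A 2, B 5, C 2, D 3, E 1, F 3, G 6 (total 22).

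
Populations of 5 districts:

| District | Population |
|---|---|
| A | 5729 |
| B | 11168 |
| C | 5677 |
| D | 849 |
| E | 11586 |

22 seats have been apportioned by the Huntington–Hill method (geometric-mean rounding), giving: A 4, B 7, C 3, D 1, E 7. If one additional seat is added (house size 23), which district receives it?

Priority for the next seat is population ÷ (√(s·(s+1))).
Priorities: A 1281.043, B 1492.387, C 1638.809, D 600.334, E 1548.244.
Highest priority: C.

C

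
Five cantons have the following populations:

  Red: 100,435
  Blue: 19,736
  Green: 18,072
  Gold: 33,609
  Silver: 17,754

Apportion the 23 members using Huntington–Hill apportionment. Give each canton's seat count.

With divisor 8049: modified quotas Red 12.478, Blue 2.452, Green 2.245, Gold 4.176, Silver 2.206.
Geometric-mean thresholds: Red √(12·13)=12.490, Blue √(2·3)=2.449, Green √(2·3)=2.449, Gold √(4·5)=4.472, Silver √(2·3)=2.449.
Each quota rounded against its threshold gives Red 12, Blue 3, Green 2, Gold 4, Silver 2 (total 23).

Red: 12; Blue: 3; Green: 2; Gold: 4; Silver: 2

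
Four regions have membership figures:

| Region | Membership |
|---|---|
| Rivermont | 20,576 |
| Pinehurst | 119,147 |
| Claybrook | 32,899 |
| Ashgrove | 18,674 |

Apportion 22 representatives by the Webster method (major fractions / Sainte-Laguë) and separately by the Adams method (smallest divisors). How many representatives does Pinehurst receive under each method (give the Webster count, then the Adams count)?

14 and 13

Webster: Rivermont 2, Pinehurst 14, Claybrook 4, Ashgrove 2.
Adams: Rivermont 3, Pinehurst 13, Claybrook 4, Ashgrove 2.
Pinehurst gets 14 under Webster and 13 under Adams.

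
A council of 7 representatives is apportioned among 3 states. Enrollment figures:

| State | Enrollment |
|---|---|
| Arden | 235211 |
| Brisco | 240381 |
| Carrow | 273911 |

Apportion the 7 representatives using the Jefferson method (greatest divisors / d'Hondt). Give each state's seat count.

Arden=2, Brisco=2, Carrow=3

Standard divisor 749503/7 ≈ 107071.857; standard quotas: Arden 2.197, Brisco 2.245, Carrow 2.558.
Rounding down gives 2, 2, 2 = 6 seats, so the divisor must be adjusted.
With modified divisor 85700: modified quotas Arden 2.745, Brisco 2.805, Carrow 3.196.
Rounding down: Arden 2, Brisco 2, Carrow 3 (total 7).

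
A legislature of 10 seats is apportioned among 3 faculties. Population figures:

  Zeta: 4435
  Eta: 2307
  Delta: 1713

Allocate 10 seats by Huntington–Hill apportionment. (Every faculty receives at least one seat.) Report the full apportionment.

With divisor 876: modified quotas Zeta 5.063, Eta 2.634, Delta 1.955.
Geometric-mean thresholds: Zeta √(5·6)=5.477, Eta √(2·3)=2.449, Delta √(1·2)=1.414.
Each quota rounded against its threshold gives Zeta 5, Eta 3, Delta 2 (total 10).

Zeta 5, Eta 3, Delta 2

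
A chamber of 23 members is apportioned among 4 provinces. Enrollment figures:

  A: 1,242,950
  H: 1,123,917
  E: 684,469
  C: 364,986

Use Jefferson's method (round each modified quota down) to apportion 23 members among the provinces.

Standard divisor 3416322/23 ≈ 148535.739; standard quotas: A 8.368, H 7.567, E 4.608, C 2.457.
Rounding down gives 8, 7, 4, 2 = 21 seats, so the divisor must be adjusted.
With modified divisor 137500: modified quotas A 9.040, H 8.174, E 4.978, C 2.654.
Rounding down: A 9, H 8, E 4, C 2 (total 23).

A 9; H 8; E 4; C 2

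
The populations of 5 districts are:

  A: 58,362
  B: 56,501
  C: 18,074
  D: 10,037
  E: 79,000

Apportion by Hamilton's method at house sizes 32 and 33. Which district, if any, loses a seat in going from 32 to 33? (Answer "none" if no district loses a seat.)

At 32 seats: A 8, B 8, C 3, D 2, E 11.
At 33 seats: A 9, B 8, C 3, D 1, E 12.
D drops from 2 to 1.

D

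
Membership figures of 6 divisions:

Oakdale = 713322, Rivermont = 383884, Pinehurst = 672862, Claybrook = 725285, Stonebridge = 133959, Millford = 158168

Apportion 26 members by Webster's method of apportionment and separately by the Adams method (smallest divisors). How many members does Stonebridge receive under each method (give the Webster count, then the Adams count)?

Webster: Oakdale 7, Rivermont 4, Pinehurst 6, Claybrook 7, Stonebridge 1, Millford 1.
Adams: Oakdale 6, Rivermont 4, Pinehurst 6, Claybrook 6, Stonebridge 2, Millford 2.
Stonebridge gets 1 under Webster and 2 under Adams.

1 and 2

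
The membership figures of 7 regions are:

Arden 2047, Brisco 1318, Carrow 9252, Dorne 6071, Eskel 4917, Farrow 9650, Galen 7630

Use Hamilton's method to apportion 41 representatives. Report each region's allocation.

Total 40885; standard divisor 40885/41 ≈ 997.195.
Standard quotas: Arden 2.0528, Brisco 1.3217, Carrow 9.2780, Dorne 6.0881, Eskel 4.9308, Farrow 9.6771, Galen 7.6515.
Lower quotas: Arden 2, Brisco 1, Carrow 9, Dorne 6, Eskel 4, Farrow 9, Galen 7 (sum 38, leaving 3 seats).
Remainders in descending order: Eskel 0.9308, Farrow 0.6771, Galen 0.6515, Brisco 0.3217, Carrow 0.2780, Dorne 0.0881, Arden 0.0528.
The surplus seats go to Eskel, Farrow, Galen.

Arden: 2, Brisco: 1, Carrow: 9, Dorne: 6, Eskel: 5, Farrow: 10, Galen: 8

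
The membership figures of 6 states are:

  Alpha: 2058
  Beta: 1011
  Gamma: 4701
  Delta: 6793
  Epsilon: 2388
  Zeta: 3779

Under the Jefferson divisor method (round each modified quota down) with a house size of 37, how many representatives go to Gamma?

Standard divisor 20730/37 ≈ 560.27; standard quotas: Alpha 3.673, Beta 1.804, Gamma 8.391, Delta 12.125, Epsilon 4.262, Zeta 6.745.
Rounding down gives 3, 1, 8, 12, 4, 6 = 34 seats, so the divisor must be adjusted.
With modified divisor 520: modified quotas Alpha 3.958, Beta 1.944, Gamma 9.040, Delta 13.063, Epsilon 4.592, Zeta 7.267.
Rounding down: Alpha 3, Beta 1, Gamma 9, Delta 13, Epsilon 4, Zeta 7 (total 37).
Gamma receives 9.

9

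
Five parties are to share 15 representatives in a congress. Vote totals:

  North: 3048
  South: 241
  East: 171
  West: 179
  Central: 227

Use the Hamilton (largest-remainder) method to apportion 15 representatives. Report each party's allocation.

Standard divisor: 3866 ÷ 15 ≈ 257.733.
Standard quotas: North 11.826, South 0.935, East 0.663, West 0.695, Central 0.881.
Lower quotas: North 11, South 0, East 0, West 0, Central 0 (sum 11, leaving 4 seats).
Remainders in descending order: South 0.935, Central 0.881, North 0.826, West 0.695, East 0.663.
Largest remainders: South, Central, North, West receive the extra seats.

North: 12, South: 1, East: 0, West: 1, Central: 1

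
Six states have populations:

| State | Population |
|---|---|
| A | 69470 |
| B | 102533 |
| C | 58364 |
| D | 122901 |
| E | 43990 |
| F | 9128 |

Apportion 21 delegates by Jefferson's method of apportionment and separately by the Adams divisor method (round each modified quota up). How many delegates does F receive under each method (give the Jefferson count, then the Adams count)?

0 and 1

Jefferson: A 4, B 5, C 3, D 7, E 2, F 0.
Adams: A 4, B 5, C 3, D 6, E 2, F 1.
F gets 0 under Jefferson and 1 under Adams.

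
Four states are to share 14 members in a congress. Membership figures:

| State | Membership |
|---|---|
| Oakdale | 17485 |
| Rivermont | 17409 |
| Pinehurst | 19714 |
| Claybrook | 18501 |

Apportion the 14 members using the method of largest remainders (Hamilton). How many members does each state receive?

Oakdale 3, Rivermont 3, Pinehurst 4, Claybrook 4

Standard divisor: 73109 ÷ 14 ≈ 5222.071.
Standard quotas: Oakdale 3.3483, Rivermont 3.3337, Pinehurst 3.7751, Claybrook 3.5428.
Lower quotas: Oakdale 3, Rivermont 3, Pinehurst 3, Claybrook 3 (sum 12, leaving 2 seats).
Remainders in descending order: Pinehurst 0.7751, Claybrook 0.5428, Oakdale 0.3483, Rivermont 0.3337.
Largest remainders: Pinehurst, Claybrook receive the extra seats.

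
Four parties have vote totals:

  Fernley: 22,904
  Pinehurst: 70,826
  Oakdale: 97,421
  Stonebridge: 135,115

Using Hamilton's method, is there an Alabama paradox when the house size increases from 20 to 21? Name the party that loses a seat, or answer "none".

Fernley

At 20 seats: Fernley 2, Pinehurst 4, Oakdale 6, Stonebridge 8.
At 21 seats: Fernley 1, Pinehurst 5, Oakdale 6, Stonebridge 9.
Fernley drops from 2 to 1.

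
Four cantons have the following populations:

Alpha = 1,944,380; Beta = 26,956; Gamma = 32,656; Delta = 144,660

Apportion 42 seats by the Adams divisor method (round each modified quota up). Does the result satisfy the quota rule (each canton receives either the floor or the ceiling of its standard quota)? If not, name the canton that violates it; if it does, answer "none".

Alpha

Standard quotas: Alpha 38.007, Beta 0.527, Gamma 0.638, Delta 2.828.
Adams allocation: Alpha 37, Beta 1, Gamma 1, Delta 3.
Alpha has quota 38.007 (lower 38, upper 39) but receives 37 — outside the quota interval.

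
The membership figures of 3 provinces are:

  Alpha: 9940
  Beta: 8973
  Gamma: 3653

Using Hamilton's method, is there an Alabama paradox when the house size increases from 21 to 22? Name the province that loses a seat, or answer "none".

Gamma

At 21 seats: Alpha 9, Beta 8, Gamma 4.
At 22 seats: Alpha 10, Beta 9, Gamma 3.
Gamma drops from 4 to 3.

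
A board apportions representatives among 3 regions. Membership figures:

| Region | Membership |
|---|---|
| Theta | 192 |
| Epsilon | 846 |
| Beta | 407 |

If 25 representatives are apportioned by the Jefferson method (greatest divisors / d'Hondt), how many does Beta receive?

7

Standard divisor 1445/25 ≈ 57.8; standard quotas: Theta 3.322, Epsilon 14.637, Beta 7.042.
Rounding down gives 3, 14, 7 = 24 seats, so the divisor must be adjusted.
With modified divisor 55: modified quotas Theta 3.491, Epsilon 15.382, Beta 7.400.
Rounding down: Theta 3, Epsilon 15, Beta 7 (total 25).
Beta receives 7.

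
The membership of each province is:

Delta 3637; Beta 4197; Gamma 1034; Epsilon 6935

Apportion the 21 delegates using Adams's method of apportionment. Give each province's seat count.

Delta: 5, Beta: 5, Gamma: 2, Epsilon: 9

Standard divisor 15803/21 ≈ 752.524; standard quotas: Delta 4.833, Beta 5.577, Gamma 1.374, Epsilon 9.216.
Rounding up gives 5, 6, 2, 10 = 23 seats, so the divisor must be adjusted.
With modified divisor 850: modified quotas Delta 4.279, Beta 4.938, Gamma 1.216, Epsilon 8.159.
Rounding up: Delta 5, Beta 5, Gamma 2, Epsilon 9 (total 21).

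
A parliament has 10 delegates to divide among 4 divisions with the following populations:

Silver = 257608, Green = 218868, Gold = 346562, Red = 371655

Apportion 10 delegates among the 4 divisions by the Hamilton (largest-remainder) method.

Total 1194693; standard divisor 1194693/10 ≈ 119469.3.
Standard quotas: Silver 2.1563, Green 1.8320, Gold 2.9008, Red 3.1109.
Lower quotas: Silver 2, Green 1, Gold 2, Red 3 (sum 8, leaving 2 seats).
Remainders in descending order: Gold 0.9008, Green 0.8320, Silver 0.1563, Red 0.1109.
Largest remainders: Gold, Green receive the extra seats.

Silver 2, Green 2, Gold 3, Red 3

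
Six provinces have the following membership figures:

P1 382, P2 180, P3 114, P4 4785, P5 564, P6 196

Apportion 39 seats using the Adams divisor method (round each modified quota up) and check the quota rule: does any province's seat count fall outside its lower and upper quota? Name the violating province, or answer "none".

P4

Standard quotas: P1 2.395, P2 1.128, P3 0.715, P4 29.998, P5 3.536, P6 1.229.
Adams allocation: P1 3, P2 2, P3 1, P4 27, P5 4, P6 2.
P4 has quota 29.998 (lower 29, upper 30) but receives 27 — outside the quota interval.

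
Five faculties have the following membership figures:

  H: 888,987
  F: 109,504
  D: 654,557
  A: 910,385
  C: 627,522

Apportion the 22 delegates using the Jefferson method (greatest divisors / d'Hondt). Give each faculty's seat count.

Standard divisor 3190955/22 ≈ 145043.409; standard quotas: H 6.129, F 0.755, D 4.513, A 6.277, C 4.326.
Rounding down gives 6, 0, 4, 6, 4 = 20 seats, so the divisor must be adjusted.
With modified divisor 128500: modified quotas H 6.918, F 0.852, D 5.094, A 7.085, C 4.883.
Rounding down: H 6, F 0, D 5, A 7, C 4 (total 22).

H: 6; F: 0; D: 5; A: 7; C: 4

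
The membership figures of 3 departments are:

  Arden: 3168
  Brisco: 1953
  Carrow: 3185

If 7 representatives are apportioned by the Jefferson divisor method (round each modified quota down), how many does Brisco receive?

Standard divisor 8306/7 ≈ 1186.571; standard quotas: Arden 2.670, Brisco 1.646, Carrow 2.684.
Rounding down gives 2, 1, 2 = 5 seats, so the divisor must be adjusted.
With modified divisor 1000: modified quotas Arden 3.168, Brisco 1.953, Carrow 3.185.
Rounding down: Arden 3, Brisco 1, Carrow 3 (total 7).
Brisco receives 1.

1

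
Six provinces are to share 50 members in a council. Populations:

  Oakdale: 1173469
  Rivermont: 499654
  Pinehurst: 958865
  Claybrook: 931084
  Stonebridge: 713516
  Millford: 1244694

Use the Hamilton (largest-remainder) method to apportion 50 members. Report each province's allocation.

The standard divisor is 5521282/50 ≈ 110425.64.
Standard quotas: Oakdale 10.6268, Rivermont 4.5248, Pinehurst 8.6834, Claybrook 8.4318, Stonebridge 6.4615, Millford 11.2718.
Lower quotas: Oakdale 10, Rivermont 4, Pinehurst 8, Claybrook 8, Stonebridge 6, Millford 11 (sum 47, leaving 3 seats).
Remainders in descending order: Pinehurst 0.6834, Oakdale 0.6268, Rivermont 0.5248, Stonebridge 0.4615, Claybrook 0.4318, Millford 0.2718.
Largest remainders: Pinehurst, Oakdale, Rivermont receive the extra seats.

Oakdale=11, Rivermont=5, Pinehurst=9, Claybrook=8, Stonebridge=6, Millford=11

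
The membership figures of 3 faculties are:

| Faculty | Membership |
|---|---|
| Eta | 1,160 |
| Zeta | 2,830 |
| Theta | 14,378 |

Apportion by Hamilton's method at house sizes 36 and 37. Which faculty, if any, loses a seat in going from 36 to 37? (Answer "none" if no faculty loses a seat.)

At 36 seats: Eta 2, Zeta 6, Theta 28.
At 37 seats: Eta 2, Zeta 6, Theta 29.
No faculty's allocation decreased.

none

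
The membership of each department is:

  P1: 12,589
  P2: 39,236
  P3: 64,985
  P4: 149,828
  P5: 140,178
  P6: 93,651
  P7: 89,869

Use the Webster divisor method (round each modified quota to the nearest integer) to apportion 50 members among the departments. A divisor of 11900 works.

P1=1, P2=3, P3=5, P4=13, P5=12, P6=8, P7=8

With modified divisor 11900: modified quotas P1 1.058, P2 3.297, P3 5.461, P4 12.591, P5 11.780, P6 7.870, P7 7.552.
Rounding to the nearest integer: P1 1, P2 3, P3 5, P4 13, P5 12, P6 8, P7 8 (total 50).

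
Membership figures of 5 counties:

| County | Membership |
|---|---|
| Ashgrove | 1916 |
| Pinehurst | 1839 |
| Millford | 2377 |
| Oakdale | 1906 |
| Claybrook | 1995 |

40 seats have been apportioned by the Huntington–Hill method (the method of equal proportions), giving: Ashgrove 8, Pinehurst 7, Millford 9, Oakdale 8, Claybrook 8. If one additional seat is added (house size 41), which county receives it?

Priority for the next seat is population ÷ (√(s·(s+1))).
Priorities: Ashgrove 225.803, Pinehurst 245.747, Millford 250.558, Oakdale 224.624, Claybrook 235.113.
Highest priority: Millford.

Millford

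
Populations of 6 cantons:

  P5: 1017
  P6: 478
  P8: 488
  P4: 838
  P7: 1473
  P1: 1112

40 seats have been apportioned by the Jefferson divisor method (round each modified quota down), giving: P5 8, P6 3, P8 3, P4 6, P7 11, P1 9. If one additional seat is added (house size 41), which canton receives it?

P7

Priority for the next seat is population ÷ (current seats + 1).
Priorities: P5 113.000, P6 119.500, P8 122.000, P4 119.714, P7 122.750, P1 111.200.
Highest priority: P7.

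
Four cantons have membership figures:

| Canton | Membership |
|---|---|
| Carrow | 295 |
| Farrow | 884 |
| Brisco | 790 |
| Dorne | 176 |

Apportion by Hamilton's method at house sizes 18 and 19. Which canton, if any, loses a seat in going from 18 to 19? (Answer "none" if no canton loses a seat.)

At 18 seats: Carrow 2, Farrow 7, Brisco 7, Dorne 2.
At 19 seats: Carrow 3, Farrow 8, Brisco 7, Dorne 1.
Dorne drops from 2 to 1.

Dorne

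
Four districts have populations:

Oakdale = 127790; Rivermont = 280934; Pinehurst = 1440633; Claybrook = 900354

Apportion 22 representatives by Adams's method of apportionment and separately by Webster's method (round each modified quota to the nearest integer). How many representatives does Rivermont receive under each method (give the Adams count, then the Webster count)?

3 and 2

Adams: Oakdale 1, Rivermont 3, Pinehurst 11, Claybrook 7.
Webster: Oakdale 1, Rivermont 2, Pinehurst 12, Claybrook 7.
Rivermont gets 3 under Adams and 2 under Webster.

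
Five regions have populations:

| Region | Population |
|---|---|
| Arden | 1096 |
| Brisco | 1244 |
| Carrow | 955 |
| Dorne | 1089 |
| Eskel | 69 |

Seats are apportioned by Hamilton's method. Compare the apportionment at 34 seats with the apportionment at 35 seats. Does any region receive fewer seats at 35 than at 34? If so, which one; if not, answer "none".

At 34 seats: Arden 8, Brisco 10, Carrow 7, Dorne 8, Eskel 1.
At 35 seats: Arden 9, Brisco 10, Carrow 7, Dorne 9, Eskel 0.
Eskel drops from 1 to 0.

Eskel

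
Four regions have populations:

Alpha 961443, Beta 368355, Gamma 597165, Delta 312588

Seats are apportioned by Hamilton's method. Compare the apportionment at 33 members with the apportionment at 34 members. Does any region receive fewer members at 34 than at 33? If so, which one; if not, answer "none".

At 33 seats: Alpha 14, Beta 5, Gamma 9, Delta 5.
At 34 seats: Alpha 15, Beta 5, Gamma 9, Delta 5.
No region's allocation decreased.

none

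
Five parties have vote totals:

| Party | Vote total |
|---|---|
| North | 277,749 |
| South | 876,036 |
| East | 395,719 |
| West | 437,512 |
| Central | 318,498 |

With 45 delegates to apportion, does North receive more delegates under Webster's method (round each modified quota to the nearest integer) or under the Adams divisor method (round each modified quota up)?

Adams

Webster: North 5, South 17, East 8, West 9, Central 6.
Adams: North 6, South 17, East 8, West 8, Central 6.
North gets 5 under Webster and 6 under Adams.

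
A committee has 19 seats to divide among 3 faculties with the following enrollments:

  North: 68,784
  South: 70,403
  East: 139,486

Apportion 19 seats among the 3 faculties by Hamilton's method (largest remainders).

North=5, South=5, East=9

Standard divisor: 278673 ÷ 19 = 14667.
Standard quotas: North 4.6897, South 4.8001, East 9.5102.
Lower quotas: North 4, South 4, East 9 (sum 17, leaving 2 seats).
Remainders in descending order: South 0.8001, North 0.6897, East 0.5102.
Largest remainders: South, North receive the extra seats.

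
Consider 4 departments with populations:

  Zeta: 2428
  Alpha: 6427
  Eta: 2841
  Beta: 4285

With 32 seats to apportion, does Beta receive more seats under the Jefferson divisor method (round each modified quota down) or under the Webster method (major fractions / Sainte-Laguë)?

Jefferson: Zeta 5, Alpha 13, Eta 5, Beta 9.
Webster: Zeta 5, Alpha 13, Eta 6, Beta 8.
Beta gets 9 under Jefferson and 8 under Webster.

Jefferson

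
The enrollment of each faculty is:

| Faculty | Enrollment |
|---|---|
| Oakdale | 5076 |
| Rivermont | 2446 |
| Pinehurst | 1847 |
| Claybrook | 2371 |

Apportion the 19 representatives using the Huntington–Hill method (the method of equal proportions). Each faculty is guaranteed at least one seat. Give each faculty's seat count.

Oakdale 8, Rivermont 4, Pinehurst 3, Claybrook 4

With divisor 638: modified quotas Oakdale 7.956, Rivermont 3.834, Pinehurst 2.895, Claybrook 3.716.
Geometric-mean thresholds: Oakdale √(7·8)=7.483, Rivermont √(3·4)=3.464, Pinehurst √(2·3)=2.449, Claybrook √(3·4)=3.464.
Each quota rounded against its threshold gives Oakdale 8, Rivermont 4, Pinehurst 3, Claybrook 4 (total 19).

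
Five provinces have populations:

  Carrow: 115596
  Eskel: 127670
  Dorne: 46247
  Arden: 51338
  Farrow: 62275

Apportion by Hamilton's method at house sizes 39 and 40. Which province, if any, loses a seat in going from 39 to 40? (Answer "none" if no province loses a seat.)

none

At 39 seats: Carrow 11, Eskel 12, Dorne 5, Arden 5, Farrow 6.
At 40 seats: Carrow 11, Eskel 13, Dorne 5, Arden 5, Farrow 6.
No province's allocation decreased.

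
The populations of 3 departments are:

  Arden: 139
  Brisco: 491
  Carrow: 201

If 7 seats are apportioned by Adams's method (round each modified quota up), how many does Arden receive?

1

Standard divisor 831/7 ≈ 118.714; standard quotas: Arden 1.171, Brisco 4.136, Carrow 1.693.
Rounding up gives 2, 5, 2 = 9 seats, so the divisor must be adjusted.
With modified divisor 150: modified quotas Arden 0.927, Brisco 3.273, Carrow 1.340.
Rounding up: Arden 1, Brisco 4, Carrow 2 (total 7).
Arden receives 1.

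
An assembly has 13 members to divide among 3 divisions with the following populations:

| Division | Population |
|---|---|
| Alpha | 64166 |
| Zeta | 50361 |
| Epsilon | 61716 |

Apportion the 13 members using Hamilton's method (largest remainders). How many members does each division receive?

Alpha: 5; Zeta: 4; Epsilon: 4

The standard divisor is 176243/13 ≈ 13557.154.
Standard quotas: Alpha 4.7330, Zeta 3.7147, Epsilon 4.5523.
Lower quotas: Alpha 4, Zeta 3, Epsilon 4 (sum 11, leaving 2 seats).
Remainders in descending order: Alpha 0.7330, Zeta 0.7147, Epsilon 0.5523.
Largest remainders: Alpha, Zeta receive the extra seats.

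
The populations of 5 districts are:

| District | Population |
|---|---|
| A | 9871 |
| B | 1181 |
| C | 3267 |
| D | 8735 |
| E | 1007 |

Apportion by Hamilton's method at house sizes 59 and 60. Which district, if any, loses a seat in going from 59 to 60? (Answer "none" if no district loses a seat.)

E

At 59 seats: A 24, B 3, C 8, D 21, E 3.
At 60 seats: A 25, B 3, C 8, D 22, E 2.
E drops from 3 to 2.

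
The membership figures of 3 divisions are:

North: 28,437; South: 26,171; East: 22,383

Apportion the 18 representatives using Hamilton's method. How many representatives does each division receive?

The standard divisor is 76991/18 ≈ 4277.278.
Standard quotas: North 6.6484, South 6.1186, East 5.2330.
Lower quotas: North 6, South 6, East 5 (sum 17, leaving 1 seat).
Remainders in descending order: North 0.6484, East 0.2330, South 0.1186.
Largest remainder: North receives the extra seat.

North 7, South 6, East 5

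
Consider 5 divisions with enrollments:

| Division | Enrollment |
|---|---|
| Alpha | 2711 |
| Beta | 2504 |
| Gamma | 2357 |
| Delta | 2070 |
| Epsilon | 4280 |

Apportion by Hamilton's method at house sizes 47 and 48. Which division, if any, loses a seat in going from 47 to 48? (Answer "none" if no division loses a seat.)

none

At 47 seats: Alpha 9, Beta 9, Gamma 8, Delta 7, Epsilon 14.
At 48 seats: Alpha 9, Beta 9, Gamma 8, Delta 7, Epsilon 15.
No division's allocation decreased.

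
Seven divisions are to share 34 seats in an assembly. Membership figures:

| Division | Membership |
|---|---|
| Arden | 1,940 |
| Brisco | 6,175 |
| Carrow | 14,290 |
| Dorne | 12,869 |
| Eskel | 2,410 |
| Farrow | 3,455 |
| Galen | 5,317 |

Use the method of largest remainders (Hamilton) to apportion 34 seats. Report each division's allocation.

Arden 1; Brisco 5; Carrow 10; Dorne 9; Eskel 2; Farrow 3; Galen 4

Total 46456; standard divisor 46456/34 ≈ 1366.353.
Standard quotas: Arden 1.4198, Brisco 4.5193, Carrow 10.4585, Dorne 9.4185, Eskel 1.7638, Farrow 2.5286, Galen 3.8914.
Lower quotas: Arden 1, Brisco 4, Carrow 10, Dorne 9, Eskel 1, Farrow 2, Galen 3 (sum 30, leaving 4 seats).
Remainders in descending order: Galen 0.8914, Eskel 0.7638, Farrow 0.5286, Brisco 0.5193, Carrow 0.4585, Arden 0.4198, Dorne 0.4185.
Largest remainders: Galen, Eskel, Farrow, Brisco receive the extra seats.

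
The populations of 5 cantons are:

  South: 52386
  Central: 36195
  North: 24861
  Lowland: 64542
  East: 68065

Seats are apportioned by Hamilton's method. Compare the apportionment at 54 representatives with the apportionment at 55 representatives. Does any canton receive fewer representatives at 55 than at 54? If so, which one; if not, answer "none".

At 54 seats: South 12, Central 8, North 5, Lowland 14, East 15.
At 55 seats: South 12, Central 8, North 6, Lowland 14, East 15.
No canton's allocation decreased.

none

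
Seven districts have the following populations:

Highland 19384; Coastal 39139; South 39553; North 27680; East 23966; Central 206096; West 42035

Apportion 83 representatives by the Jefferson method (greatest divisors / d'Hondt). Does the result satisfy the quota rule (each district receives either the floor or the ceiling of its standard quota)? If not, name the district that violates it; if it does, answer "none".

Standard quotas: Highland 4.044, Coastal 8.165, South 8.252, North 5.775, East 5.000, Central 42.996, West 8.769.
Jefferson allocation: Highland 4, Coastal 8, South 8, North 5, East 5, Central 44, West 9.
Central has quota 42.996 (lower 42, upper 43) but receives 44 — outside the quota interval.

Central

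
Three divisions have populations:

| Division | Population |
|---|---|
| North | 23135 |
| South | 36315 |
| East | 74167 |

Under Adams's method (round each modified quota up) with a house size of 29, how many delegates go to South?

8

Standard divisor 133617/29 ≈ 4607.483; standard quotas: North 5.021, South 7.882, East 16.097.
Rounding up gives 6, 8, 17 = 31 seats, so the divisor must be adjusted.
With modified divisor 4800: modified quotas North 4.820, South 7.566, East 15.451.
Rounding up: North 5, South 8, East 16 (total 29).
South receives 8.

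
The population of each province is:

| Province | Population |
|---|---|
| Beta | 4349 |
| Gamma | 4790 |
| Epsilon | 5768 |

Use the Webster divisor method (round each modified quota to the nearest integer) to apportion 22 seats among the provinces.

Beta: 6; Gamma: 7; Epsilon: 9

Standard divisor 14907/22 ≈ 677.591; standard quotas: Beta 6.418, Gamma 7.069, Epsilon 8.513.
Rounding to the nearest integer gives Beta 6, Gamma 7, Epsilon 9 — total 22, matching the house size, so no adjustment is needed.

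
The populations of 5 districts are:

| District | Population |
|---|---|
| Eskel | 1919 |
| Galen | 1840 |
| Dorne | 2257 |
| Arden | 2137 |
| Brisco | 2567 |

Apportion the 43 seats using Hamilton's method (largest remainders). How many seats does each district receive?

Eskel 8; Galen 7; Dorne 9; Arden 9; Brisco 10

The standard divisor is 10720/43 ≈ 249.302.
Standard quotas: Eskel 7.697, Galen 7.381, Dorne 9.053, Arden 8.572, Brisco 10.297.
Lower quotas: Eskel 7, Galen 7, Dorne 9, Arden 8, Brisco 10 (sum 41, leaving 2 seats).
Remainders in descending order: Eskel 0.697, Arden 0.572, Galen 0.381, Brisco 0.297, Dorne 0.053.
The surplus seats go to Eskel, Arden.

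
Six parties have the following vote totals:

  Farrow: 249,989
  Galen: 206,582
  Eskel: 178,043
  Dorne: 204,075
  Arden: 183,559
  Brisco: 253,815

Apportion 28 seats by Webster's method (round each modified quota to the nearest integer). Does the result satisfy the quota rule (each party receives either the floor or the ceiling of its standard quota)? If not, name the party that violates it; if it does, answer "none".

none

Standard quotas: Farrow 5.485, Galen 4.533, Eskel 3.907, Dorne 4.478, Arden 4.028, Brisco 5.569.
Webster allocation: Farrow 5, Galen 5, Eskel 4, Dorne 4, Arden 4, Brisco 6.
Every allocation lies between the lower and upper quota.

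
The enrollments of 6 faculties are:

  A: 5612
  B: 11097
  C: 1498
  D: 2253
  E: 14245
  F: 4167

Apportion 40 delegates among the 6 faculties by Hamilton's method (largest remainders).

The standard divisor is 38872/40 ≈ 971.8.
Standard quotas: A 5.7749, B 11.4190, C 1.5415, D 2.3184, E 14.6584, F 4.2879.
Lower quotas: A 5, B 11, C 1, D 2, E 14, F 4 (sum 37, leaving 3 seats).
Remainders in descending order: A 0.7749, E 0.6584, C 0.5415, B 0.4190, D 0.3184, F 0.2879.
The surplus seats go to A, E, C.

A 6; B 11; C 2; D 2; E 15; F 4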